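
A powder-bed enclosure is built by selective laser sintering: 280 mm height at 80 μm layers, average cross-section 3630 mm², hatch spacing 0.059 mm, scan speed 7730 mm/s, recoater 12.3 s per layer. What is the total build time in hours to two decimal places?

Number of layers: 280 / 0.08 → 3500 (rounded up).
Scan path per layer: 3630 / 0.059 → 61525.4 mm.
Per-layer scan time = 61525.4 / 7730, so 7.9593 s.
Time per layer: 7.9593 + 12.3 → 20.2593 s.
Build time = 3500 × 20.2593 = 70907.55 s = 19.70 hours.

19.70 hours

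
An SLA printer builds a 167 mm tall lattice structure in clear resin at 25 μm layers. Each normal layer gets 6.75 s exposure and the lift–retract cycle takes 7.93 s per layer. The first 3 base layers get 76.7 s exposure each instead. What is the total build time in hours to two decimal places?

Layers = ⌈167/0.025⌉ = 6680.
Bottom layers = 3 × (76.7 + 7.93) = 253.89 s.
Normal layers: 6677 × (6.75 + 7.93) → 98018.36 s.
Sum: 253.89 + 98018.36 = 98272.25 s → 27.30 hours.

27.30 hours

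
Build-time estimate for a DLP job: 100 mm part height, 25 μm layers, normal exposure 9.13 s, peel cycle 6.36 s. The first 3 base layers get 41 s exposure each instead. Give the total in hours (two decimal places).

Number of layers: 100 / 0.025 → 4000 (rounded up).
Bottom layers = 3 × (41 + 6.36), so 142.08 s.
Regular layers = 3997 × (9.13 + 6.36) = 61913.53 s.
Sum: 142.08 + 61913.53 = 62055.61 s → 17.24 hours.

17.24 hours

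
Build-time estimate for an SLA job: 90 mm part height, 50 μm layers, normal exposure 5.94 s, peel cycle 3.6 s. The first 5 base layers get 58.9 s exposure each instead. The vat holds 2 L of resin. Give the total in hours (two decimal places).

Layer count = ceil(90 / 0.05) = 1800.
Base layers = 5 × (58.9 + 3.6), so 312.5 s.
Normal layers = 1795 × (5.94 + 3.6) = 17124.3 s.
Sum: 312.5 + 17124.3 = 17436.8 s → 4.84 hours.

4.84 hours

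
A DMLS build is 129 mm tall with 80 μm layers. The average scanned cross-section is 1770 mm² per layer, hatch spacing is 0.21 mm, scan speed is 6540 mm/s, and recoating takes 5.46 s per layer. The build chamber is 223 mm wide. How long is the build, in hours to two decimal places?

3.02 hours

Layers = ⌈129/0.08⌉ = 1613.
Hatch length per layer: 1770 / 0.21 → 8428.6 mm.
Laser time per layer = 8428.6 / 6540 = 1.2888 s.
Layer cycle = 1.2888 + 5.46, so 6.7488 s.
1613 layers × 6.7488 s/layer = 10885.8144 s, i.e. 3.02 hours.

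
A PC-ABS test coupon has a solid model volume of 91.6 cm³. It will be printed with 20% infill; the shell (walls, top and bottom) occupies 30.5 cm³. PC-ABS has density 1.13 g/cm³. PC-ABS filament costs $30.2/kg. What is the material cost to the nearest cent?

Infill region = 91.6 − 30.5, so 61.1 cm³.
Infill deposited = 0.20 × 61.1 = 12.22 cm³.
Total extruded = 30.5 + 12.22, so 42.72 cm³.
Mass = 42.72 × 1.13, so 48.2736 g.
Cost = 48.2736 g / 1000 × $30.2/kg = $1.46.

$1.46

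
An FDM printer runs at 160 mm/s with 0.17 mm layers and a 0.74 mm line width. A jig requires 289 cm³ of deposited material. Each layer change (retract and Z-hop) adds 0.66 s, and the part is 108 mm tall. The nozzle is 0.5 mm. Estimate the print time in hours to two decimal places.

Bead cross-section = 0.17 × 0.74, so 0.1258 mm².
Path length: 289000 mm³ / 0.1258 mm² → 2297297.3 mm.
Time extruding: 2297297.3 / 160 → 14358.1 s.
Layer count = ceil(108 / 0.17) = 636.
Z-hop total: 636 × 0.66 → 419.76 s.
Total = 14358.1 + 419.76 = 14777.86 s = 4.10 hours.

4.10 hours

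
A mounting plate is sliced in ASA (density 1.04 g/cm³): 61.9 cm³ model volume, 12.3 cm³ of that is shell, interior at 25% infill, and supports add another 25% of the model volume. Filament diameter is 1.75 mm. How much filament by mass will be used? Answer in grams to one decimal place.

41.8 g

Interior volume = 61.9 − 12.3 = 49.6 cm³.
Infill volume = 0.25 × 49.6 = 12.4 cm³.
Support = 0.25 × 61.9, so 15.475 cm³.
Deposited volume = 12.3 + 12.4 + 15.475, so 40.175 cm³.
Mass = 40.175 × 1.04, so 41.782 g.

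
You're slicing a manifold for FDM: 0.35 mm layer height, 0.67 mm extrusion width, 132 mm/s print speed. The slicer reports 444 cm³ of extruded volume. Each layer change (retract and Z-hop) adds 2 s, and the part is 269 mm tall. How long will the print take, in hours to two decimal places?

Bead cross-section = 0.35 × 0.67, so 0.2345 mm².
Total extruded path = 444000/0.2345 = 1893390.2 mm.
Print-move time = 1893390.2 / 132, so 14343.9 s.
Number of layers: 269 / 0.35 → 769 (rounded up).
Non-print overhead = 769 × 2 = 1538 s.
Altogether 14343.9 + 1538 = 15881.9 s, i.e. 4.41 hours.

4.41 hours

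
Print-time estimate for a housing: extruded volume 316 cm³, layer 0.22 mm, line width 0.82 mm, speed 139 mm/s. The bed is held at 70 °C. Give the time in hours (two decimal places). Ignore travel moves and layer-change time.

Bead cross-section = 0.22 × 0.82 = 0.1804 mm².
Total extruded path = 316000/0.1804 = 1751663 mm.
Print-move time: 1751663 / 139 → 12601.9 s.
That's 12601.9 s → 3.50 hours.

3.50 hours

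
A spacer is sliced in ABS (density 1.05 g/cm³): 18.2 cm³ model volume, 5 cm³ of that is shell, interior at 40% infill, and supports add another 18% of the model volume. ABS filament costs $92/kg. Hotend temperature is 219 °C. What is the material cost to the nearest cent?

Interior volume: 18.2 − 5 → 13.2 cm³.
Infill deposited = 0.40 × 13.2 = 5.28 cm³.
Support = 0.18 × 18.2 = 3.276 cm³.
Deposited volume = 5 + 5.28 + 3.276 = 13.556 cm³.
Mass = 13.556 × 1.05 = 14.2338 g.
At $92/kg: 14.2338/1000 × 92 = $1.31.

$1.31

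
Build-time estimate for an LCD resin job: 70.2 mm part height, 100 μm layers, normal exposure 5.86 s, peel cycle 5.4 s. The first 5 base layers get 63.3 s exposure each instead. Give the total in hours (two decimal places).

Layer count = ceil(70.2 / 0.1) = 702.
Base layers = 5 × (63.3 + 5.4) = 343.5 s.
Normal layers = 697 × (5.86 + 5.4), so 7848.22 s.
Total = 343.5 + 7848.22 = 8191.72 s = 2.28 hours.

2.28 hours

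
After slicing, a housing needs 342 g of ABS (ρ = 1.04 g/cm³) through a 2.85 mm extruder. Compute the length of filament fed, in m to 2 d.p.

51.55 m

Volume = 342 g / 1.04 g·cm⁻³ = 328.8462 cm³ = 328846.2 mm³.
A = π r² = π × 1.425² = 6.3794 mm².
L = V/A = 328846.2/6.3794 = 51548.14 mm → 51.55 m.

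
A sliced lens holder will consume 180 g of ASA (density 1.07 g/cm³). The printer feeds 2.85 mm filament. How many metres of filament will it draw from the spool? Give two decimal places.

Extruded volume: 180/1.07 = 168.2243 cm³ (168224.3 mm³).
Cross-section of 2.85 mm filament: π·(2.85/2)² = 6.3794 mm².
Length = 168224.3 / 6.3794 = 26369.93 mm = 26.37 m.

26.37 m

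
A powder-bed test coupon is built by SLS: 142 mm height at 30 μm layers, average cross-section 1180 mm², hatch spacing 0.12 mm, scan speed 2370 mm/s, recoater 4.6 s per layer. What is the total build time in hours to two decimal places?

11.51 hours

Number of layers: 142 / 0.03 → 4734 (rounded up).
Hatch length per layer: 1180 / 0.12 → 9833.3 mm.
Laser time per layer = 9833.3 / 2370 = 4.1491 s.
Layer cycle = 4.1491 + 4.6, so 8.7491 s.
Total: 4734 × 8.7491 s = 41418.2394 s → 11.51 hours.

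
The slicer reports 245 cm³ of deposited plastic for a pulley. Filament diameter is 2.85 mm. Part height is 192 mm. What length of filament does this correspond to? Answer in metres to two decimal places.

A = π r² = π × 1.425² = 6.3794 mm².
Length = 245 cm³ / 6.3794 mm² = 245000 / 6.3794 = 38404.87 mm = 38.40 m.

38.40 m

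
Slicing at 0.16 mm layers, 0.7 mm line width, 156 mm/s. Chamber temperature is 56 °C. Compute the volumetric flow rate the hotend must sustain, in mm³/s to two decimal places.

17.47

A = 0.16 × 0.7 = 0.112 mm².
Volumetric flow = 156 × 0.112 = 17.47 mm³/s.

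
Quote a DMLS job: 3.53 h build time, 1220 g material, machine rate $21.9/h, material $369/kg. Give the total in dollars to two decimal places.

$527.49

Time charge = 21.9 × 3.53 = $77.307.
Material cost = 369 × 1220/1000, so $450.18.
Total = 77.307 + 450.18 = 527.487 ≈ $527.49.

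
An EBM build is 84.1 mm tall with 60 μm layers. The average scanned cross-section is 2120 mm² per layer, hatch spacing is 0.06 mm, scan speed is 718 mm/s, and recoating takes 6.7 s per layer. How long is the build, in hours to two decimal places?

21.77 hours

Layer count = ceil(84.1 / 0.06) = 1402.
Per-layer scan distance = 2120 / 0.06, so 35333.3 mm.
Beam time per layer = 35333.3 / 718 = 49.2107 s.
Per-layer time = 49.2107 + 6.7 = 55.9107 s.
1402 layers × 55.9107 s/layer = 78386.8014 s, i.e. 21.77 hours.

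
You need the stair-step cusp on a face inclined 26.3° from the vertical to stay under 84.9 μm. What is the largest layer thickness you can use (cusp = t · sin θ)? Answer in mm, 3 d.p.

0.192 mm

Layer height = cusp / sin(26.3°) = 0.0849 / 0.4431 = 0.192 mm.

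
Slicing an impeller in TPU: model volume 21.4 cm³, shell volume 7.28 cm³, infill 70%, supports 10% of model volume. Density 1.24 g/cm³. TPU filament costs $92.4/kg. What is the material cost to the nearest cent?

$2.21

Volume inside the shell: 21.4 − 7.28 → 14.12 cm³.
Infill volume = 0.70 × 14.12, so 9.884 cm³.
Support = 0.10 × 21.4 = 2.14 cm³.
Total extruded = 7.28 + 9.884 + 2.14, so 19.304 cm³.
Mass = 19.304 × 1.24 = 23.93696 g.
At $92.4/kg: 23.93696/1000 × 92.4 = $2.21.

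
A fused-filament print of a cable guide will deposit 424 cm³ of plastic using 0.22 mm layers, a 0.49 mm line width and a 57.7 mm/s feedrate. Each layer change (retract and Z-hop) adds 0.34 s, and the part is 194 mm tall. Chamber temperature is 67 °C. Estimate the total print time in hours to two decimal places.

Bead cross-section = 0.22 × 0.49, so 0.1078 mm².
Toolpath length = 424 cm³ / 0.1078 mm² = 424000 / 0.1078 = 3933209.6 mm.
Time extruding: 3933209.6 / 57.7 → 68166.5 s.
Layer count = ceil(194 / 0.22) = 882.
Z-hop total = 882 × 0.34 = 299.88 s.
Total = 68166.5 + 299.88 = 68466.38 s = 19.02 hours.

19.02 hours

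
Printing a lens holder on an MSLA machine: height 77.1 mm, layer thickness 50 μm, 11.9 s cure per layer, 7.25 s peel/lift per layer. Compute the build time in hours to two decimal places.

8.20 hours

Layer count = ceil(77.1 / 0.05) = 1542.
Cycle time = 11.9 + 7.25 = 19.15 s.
Total = 1542 × 19.15 = 29529.3 s = 8.20 hours.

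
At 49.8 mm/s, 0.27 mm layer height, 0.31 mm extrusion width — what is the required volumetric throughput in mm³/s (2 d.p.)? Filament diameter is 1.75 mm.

Bead cross-section = 0.27 × 0.31, so 0.0837 mm².
Volumetric flow = 49.8 × 0.0837 = 4.17 mm³/s.

4.17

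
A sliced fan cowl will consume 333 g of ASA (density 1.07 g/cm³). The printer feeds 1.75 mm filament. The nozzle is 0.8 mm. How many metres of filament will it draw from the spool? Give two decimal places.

Volume = 333 g / 1.07 g·cm⁻³ = 311.215 cm³ = 311215 mm³.
Cross-section of 1.75 mm filament: π·(1.75/2)² = 2.4053 mm².
Length = 311215 / 2.4053 = 129387.19 mm = 129.39 m.

129.39 m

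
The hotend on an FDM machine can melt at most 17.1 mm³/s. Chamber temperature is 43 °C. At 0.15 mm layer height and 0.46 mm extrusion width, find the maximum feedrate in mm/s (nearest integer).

Bead cross-section: 0.15 × 0.46 → 0.069 mm².
v_max = Q/A = 17.1/0.069 = 247.83 mm/s → 248 mm/s.

248 mm/s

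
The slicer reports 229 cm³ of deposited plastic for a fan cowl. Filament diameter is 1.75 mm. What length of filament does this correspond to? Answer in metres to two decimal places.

Filament cross-section = π × (1.75/2)² = 2.4053 mm².
Length = 229 cm³ / 2.4053 mm² = 229000 / 2.4053 = 95206.42 mm = 95.21 m.

95.21 m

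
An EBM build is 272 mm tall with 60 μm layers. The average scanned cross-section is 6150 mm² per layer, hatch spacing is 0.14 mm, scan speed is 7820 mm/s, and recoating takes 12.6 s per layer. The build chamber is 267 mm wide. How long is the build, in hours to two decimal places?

Number of layers: 272 / 0.06 → 4534 (rounded up).
Hatch length per layer = 6150 / 0.14, so 43928.6 mm.
Beam time per layer = 43928.6 / 7820, so 5.6175 s.
Layer cycle = 5.6175 + 12.6 = 18.2175 s.
4534 layers × 18.2175 s/layer = 82598.145 s, i.e. 22.94 hours.

22.94 hours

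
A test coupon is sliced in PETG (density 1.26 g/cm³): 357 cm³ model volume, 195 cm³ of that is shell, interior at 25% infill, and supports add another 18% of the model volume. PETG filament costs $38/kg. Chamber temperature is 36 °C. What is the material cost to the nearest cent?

Infill region = 357 − 195 = 162 cm³.
Infill volume = 0.25 × 162, so 40.5 cm³.
Support: 0.18 × 357 → 64.26 cm³.
Total printed volume = 195 + 40.5 + 64.26, so 299.76 cm³.
Mass = 299.76 × 1.26, so 377.6976 g.
Cost = 377.6976 g / 1000 × $38/kg = $14.35.

$14.35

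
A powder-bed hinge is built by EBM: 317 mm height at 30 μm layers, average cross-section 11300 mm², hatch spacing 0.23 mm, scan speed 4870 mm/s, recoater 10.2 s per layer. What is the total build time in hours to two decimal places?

Number of layers: 317 / 0.03 → 10567 (rounded up).
Per-layer scan distance = 11300 / 0.23 = 49130.4 mm.
Scan time per layer = 49130.4 / 4870 = 10.0884 s.
Layer cycle = 10.0884 + 10.2, so 20.2884 s.
Total: 10567 × 20.2884 s = 214387.5228 s → 59.55 hours.

59.55 hours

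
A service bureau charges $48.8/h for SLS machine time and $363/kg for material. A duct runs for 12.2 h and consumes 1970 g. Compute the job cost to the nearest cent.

Machine cost = 48.8 × 12.2, so $595.36.
Material cost = 363 × 1970/1000, so $715.11.
Total = 595.36 + 715.11 = $1310.47.

$1310.47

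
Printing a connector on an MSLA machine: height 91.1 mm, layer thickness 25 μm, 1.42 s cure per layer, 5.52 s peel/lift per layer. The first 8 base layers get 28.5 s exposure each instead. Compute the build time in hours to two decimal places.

7.09 hours

Number of layers: 91.1 / 0.025 → 3644 (rounded up).
Burn-in layers = 8 × (28.5 + 5.52), so 272.16 s.
Regular layers = 3636 × (1.42 + 5.52), so 25233.84 s.
Sum: 272.16 + 25233.84 = 25506 s → 7.09 hours.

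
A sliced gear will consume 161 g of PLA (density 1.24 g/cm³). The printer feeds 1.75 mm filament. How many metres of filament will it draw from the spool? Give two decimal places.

Extruded volume: 161/1.24 = 129.8387 cm³ (129838.7 mm³).
Filament cross-section = π × (1.75/2)² = 2.4053 mm².
L = V/A = 129838.7/2.4053 = 53980.25 mm → 53.98 m.

53.98 m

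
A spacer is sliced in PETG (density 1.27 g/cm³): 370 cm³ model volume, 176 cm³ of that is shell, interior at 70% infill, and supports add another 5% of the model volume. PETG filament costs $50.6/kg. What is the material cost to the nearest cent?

$21.23

Interior volume = 370 − 176, so 194 cm³.
Infill deposited = 0.70 × 194 = 135.8 cm³.
Support: 0.05 × 370 → 18.5 cm³.
Deposited volume: 176 + 135.8 + 18.5 → 330.3 cm³.
Mass: 330.3 × 1.27 → 419.481 g.
At $50.6/kg: 419.481/1000 × 50.6 = $21.23.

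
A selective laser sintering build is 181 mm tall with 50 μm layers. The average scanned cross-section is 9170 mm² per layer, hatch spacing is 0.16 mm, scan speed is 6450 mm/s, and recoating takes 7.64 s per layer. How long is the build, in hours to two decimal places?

Number of layers: 181 / 0.05 → 3620 (rounded up).
Hatch length per layer = 9170 / 0.16, so 57312.5 mm.
Laser time per layer: 57312.5 / 6450 → 8.8857 s.
Layer cycle = 8.8857 + 7.64 = 16.5257 s.
Total: 3620 × 16.5257 s = 59823.034 s → 16.62 hours.

16.62 hours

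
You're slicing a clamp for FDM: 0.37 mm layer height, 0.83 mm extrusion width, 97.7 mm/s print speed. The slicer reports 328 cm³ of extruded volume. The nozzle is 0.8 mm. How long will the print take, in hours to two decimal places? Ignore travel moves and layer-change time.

3.04 hours

Line area = 0.37 × 0.83 = 0.3071 mm².
Total extruded path = 328000/0.3071 = 1068056 mm.
Extrusion time = 1068056 / 97.7 = 10932 s.
In the requested units: 10932 s = 3.04 hours.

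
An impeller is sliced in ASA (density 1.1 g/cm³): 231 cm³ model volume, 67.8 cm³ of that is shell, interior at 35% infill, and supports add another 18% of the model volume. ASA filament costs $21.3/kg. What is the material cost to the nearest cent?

$3.90

Infill region: 231 − 67.8 → 163.2 cm³.
Deposited infill = 0.35 × 163.2, so 57.12 cm³.
Support: 0.18 × 231 → 41.58 cm³.
Deposited volume = 67.8 + 57.12 + 41.58, so 166.5 cm³.
Mass = 166.5 × 1.1 = 183.15 g.
At $21.3/kg: 183.15/1000 × 21.3 = $3.90.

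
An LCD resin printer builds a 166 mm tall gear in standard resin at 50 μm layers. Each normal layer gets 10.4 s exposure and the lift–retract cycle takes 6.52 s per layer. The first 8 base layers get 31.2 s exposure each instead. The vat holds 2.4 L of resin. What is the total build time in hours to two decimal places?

Layer count = ceil(166 / 0.05) = 3320.
Base layers = 8 × (31.2 + 6.52) = 301.76 s.
Remaining layers = 3312 × (10.4 + 6.52), so 56039.04 s.
Sum: 301.76 + 56039.04 = 56340.8 s → 15.65 hours.

15.65 hours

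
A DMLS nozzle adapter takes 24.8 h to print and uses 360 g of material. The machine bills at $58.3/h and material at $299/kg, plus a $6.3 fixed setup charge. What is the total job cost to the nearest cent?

Machine cost = 58.3 × 24.8, so $1445.84.
Material cost: 299 × 360/1000 → $107.64.
Adding setup: 1445.84 + 107.64 + 6.3 → $1559.78.

$1559.78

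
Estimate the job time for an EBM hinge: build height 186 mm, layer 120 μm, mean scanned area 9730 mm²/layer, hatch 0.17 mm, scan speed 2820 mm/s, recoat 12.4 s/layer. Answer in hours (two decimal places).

Number of layers: 186 / 0.12 → 1550 (rounded up).
Scan path per layer: 9730 / 0.17 → 57235.3 mm.
Beam time per layer: 57235.3 / 2820 → 20.2962 s.
Per-layer time = 20.2962 + 12.4, so 32.6962 s.
Total: 1550 × 32.6962 s = 50679.11 s → 14.08 hours.

14.08 hours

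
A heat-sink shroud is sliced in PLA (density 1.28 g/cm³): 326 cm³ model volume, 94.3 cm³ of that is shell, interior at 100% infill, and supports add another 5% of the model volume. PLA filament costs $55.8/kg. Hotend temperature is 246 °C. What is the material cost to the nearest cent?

$24.45

Infill region: 326 − 94.3 → 231.7 cm³.
Infill deposited: 1.00 × 231.7 → 231.7 cm³.
Support = 0.05 × 326 = 16.3 cm³.
Total printed volume = 94.3 + 231.7 + 16.3 = 342.3 cm³.
Mass: 342.3 × 1.28 → 438.144 g.
Cost = 438.144 g / 1000 × $55.8/kg = $24.45.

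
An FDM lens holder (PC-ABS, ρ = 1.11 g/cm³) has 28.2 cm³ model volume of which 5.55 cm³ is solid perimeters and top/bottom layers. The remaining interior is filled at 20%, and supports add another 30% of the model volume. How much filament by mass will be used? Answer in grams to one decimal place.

20.6 g

Volume inside the shell: 28.2 − 5.55 → 22.65 cm³.
Infill deposited = 0.20 × 22.65, so 4.53 cm³.
Support = 0.30 × 28.2 = 8.46 cm³.
Total extruded = 5.55 + 4.53 + 8.46, so 18.54 cm³.
Mass = 18.54 × 1.11 = 20.5794 g.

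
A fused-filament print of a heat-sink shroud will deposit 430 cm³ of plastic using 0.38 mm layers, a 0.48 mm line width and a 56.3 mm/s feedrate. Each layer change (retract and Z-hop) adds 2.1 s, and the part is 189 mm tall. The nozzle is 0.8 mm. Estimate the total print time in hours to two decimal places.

Bead cross-section = 0.38 × 0.48 = 0.1824 mm².
Total extruded path = 430000/0.1824 = 2357456.1 mm.
Extrusion time = 2357456.1 / 56.3 = 41873.1 s.
Layers = ⌈189/0.38⌉ = 498.
Layer-change overhead = 498 × 2.1, so 1045.8 s.
Total = 41873.1 + 1045.8 = 42918.9 s = 11.92 hours.

11.92 hours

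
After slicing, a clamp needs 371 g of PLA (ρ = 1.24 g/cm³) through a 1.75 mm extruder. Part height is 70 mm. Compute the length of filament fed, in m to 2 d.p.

Extruded volume: 371/1.24 = 299.1935 cm³ (299193.5 mm³).
A = π r² = π × 0.875² = 2.4053 mm².
L = V/A = 299193.5/2.4053 = 124389.27 mm → 124.39 m.

124.39 m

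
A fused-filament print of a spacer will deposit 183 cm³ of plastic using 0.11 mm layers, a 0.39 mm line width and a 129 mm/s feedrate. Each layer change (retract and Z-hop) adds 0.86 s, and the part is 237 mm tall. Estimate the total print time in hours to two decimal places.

9.70 hours

Extrusion cross-section: 0.11 × 0.39 → 0.0429 mm².
Path length: 183000 mm³ / 0.0429 mm² → 4265734.3 mm.
Extrusion time: 4265734.3 / 129 → 33067.7 s.
Layer count = ceil(237 / 0.11) = 2155.
Z-hop total = 2155 × 0.86, so 1853.3 s.
Altogether 33067.7 + 1853.3 = 34921 s, i.e. 9.70 hours.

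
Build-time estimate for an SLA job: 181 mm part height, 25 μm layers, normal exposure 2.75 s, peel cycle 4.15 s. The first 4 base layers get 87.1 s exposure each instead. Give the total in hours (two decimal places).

13.97 hours

Layer count = ceil(181 / 0.025) = 7240.
Burn-in layers = 4 × (87.1 + 4.15) = 365 s.
Remaining layers: 7236 × (2.75 + 4.15) → 49928.4 s.
Total = 365 + 49928.4 = 50293.4 s = 13.97 hours.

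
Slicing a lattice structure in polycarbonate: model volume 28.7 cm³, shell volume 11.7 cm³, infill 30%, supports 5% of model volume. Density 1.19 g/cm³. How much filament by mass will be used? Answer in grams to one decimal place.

Volume inside the shell = 28.7 − 11.7, so 17 cm³.
Deposited infill = 0.30 × 17, so 5.1 cm³.
Support = 0.05 × 28.7, so 1.435 cm³.
Deposited volume = 11.7 + 5.1 + 1.435 = 18.235 cm³.
Mass: 18.235 × 1.19 → 21.69965 g.

21.7 g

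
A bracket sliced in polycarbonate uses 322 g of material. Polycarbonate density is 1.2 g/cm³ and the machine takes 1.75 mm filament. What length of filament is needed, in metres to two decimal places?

111.56 m

Extruded volume: 322/1.2 = 268.3333 cm³ (268333.3 mm³).
Cross-section of 1.75 mm filament: π·(1.75/2)² = 2.4053 mm².
L = V/A = 268333.3/2.4053 = 111559.18 mm → 111.56 m.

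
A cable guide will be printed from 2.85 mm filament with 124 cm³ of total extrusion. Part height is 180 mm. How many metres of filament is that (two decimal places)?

Cross-section of 2.85 mm filament: π·(2.85/2)² = 6.3794 mm².
L = 124000 mm³ / 6.3794 mm² = 19437.56 mm, i.e. 19.44 m.

19.44 m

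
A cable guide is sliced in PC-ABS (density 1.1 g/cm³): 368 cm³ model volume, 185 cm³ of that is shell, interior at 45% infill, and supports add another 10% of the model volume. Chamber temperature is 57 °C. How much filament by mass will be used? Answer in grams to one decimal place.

Volume inside the shell: 368 − 185 → 183 cm³.
Deposited infill = 0.45 × 183, so 82.35 cm³.
Support = 0.10 × 368 = 36.8 cm³.
Total printed volume = 185 + 82.35 + 36.8, so 304.15 cm³.
Mass = 304.15 × 1.1, so 334.565 g.

334.6 g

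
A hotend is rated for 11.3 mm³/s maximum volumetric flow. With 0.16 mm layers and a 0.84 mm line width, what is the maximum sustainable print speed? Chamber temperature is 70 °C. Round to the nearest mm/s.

A: 0.16 × 0.84 → 0.1344 mm².
v_max = Q/A = 11.3/0.1344 = 84.08 mm/s → 84 mm/s.

84 mm/s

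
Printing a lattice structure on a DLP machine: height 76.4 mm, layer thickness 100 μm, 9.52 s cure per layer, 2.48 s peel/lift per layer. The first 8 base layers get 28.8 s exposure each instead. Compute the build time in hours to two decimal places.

2.59 hours

Number of layers: 76.4 / 0.1 → 764 (rounded up).
Bottom layers = 8 × (28.8 + 2.48) = 250.24 s.
Remaining layers = 756 × (9.52 + 2.48) = 9072 s.
Total = 250.24 + 9072 = 9322.24 s = 2.59 hours.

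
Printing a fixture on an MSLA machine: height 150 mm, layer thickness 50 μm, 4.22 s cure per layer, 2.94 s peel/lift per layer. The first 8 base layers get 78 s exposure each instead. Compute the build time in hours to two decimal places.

Number of layers: 150 / 0.05 → 3000 (rounded up).
Burn-in layers = 8 × (78 + 2.94), so 647.52 s.
Regular layers: 2992 × (4.22 + 2.94) → 21422.72 s.
Sum: 647.52 + 21422.72 = 22070.24 s → 6.13 hours.

6.13 hours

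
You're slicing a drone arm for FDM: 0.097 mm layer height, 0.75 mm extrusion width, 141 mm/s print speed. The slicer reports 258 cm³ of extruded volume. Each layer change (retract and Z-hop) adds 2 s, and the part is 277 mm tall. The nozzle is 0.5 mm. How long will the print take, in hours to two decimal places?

8.57 hours

Line area: 0.097 × 0.75 → 0.07275 mm².
Total extruded path = 258000/0.07275 = 3546391.8 mm.
Print-move time = 3546391.8 / 141 = 25151.7 s.
Layer count = ceil(277 / 0.097) = 2856.
Non-print overhead: 2856 × 2 → 5712 s.
Total = 25151.7 + 5712 = 30863.7 s = 8.57 hours.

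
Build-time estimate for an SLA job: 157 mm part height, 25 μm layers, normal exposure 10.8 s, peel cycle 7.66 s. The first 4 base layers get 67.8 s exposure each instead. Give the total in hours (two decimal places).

32.27 hours

Layers = ⌈157/0.025⌉ = 6280.
Bottom layers = 4 × (67.8 + 7.66) = 301.84 s.
Regular layers = 6276 × (10.8 + 7.66), so 115854.96 s.
Total = 301.84 + 115854.96 = 116156.8 s = 32.27 hours.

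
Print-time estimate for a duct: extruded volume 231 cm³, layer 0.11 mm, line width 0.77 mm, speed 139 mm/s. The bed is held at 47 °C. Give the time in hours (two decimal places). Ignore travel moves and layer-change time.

Extrusion cross-section = 0.11 × 0.77 = 0.0847 mm².
Total extruded path = 231000/0.0847 = 2727272.7 mm.
Extrusion time: 2727272.7 / 139 → 19620.7 s.
That's 19620.7 s → 5.45 hours.

5.45 hours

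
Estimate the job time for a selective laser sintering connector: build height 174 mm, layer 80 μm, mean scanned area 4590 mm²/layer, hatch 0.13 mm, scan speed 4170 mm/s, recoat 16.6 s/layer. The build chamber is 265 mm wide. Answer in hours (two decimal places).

Layer count = ceil(174 / 0.08) = 2175.
Scan path per layer = 4590 / 0.13 = 35307.7 mm.
Scan time per layer = 35307.7 / 4170 = 8.4671 s.
Layer cycle = 8.4671 + 16.6, so 25.0671 s.
2175 layers × 25.0671 s/layer = 54520.9425 s, i.e. 15.14 hours.

15.14 hours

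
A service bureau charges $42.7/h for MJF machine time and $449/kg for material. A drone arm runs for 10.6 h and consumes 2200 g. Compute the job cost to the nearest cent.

Machine-time cost = 42.7 × 10.6 = $452.62.
Feedstock cost = 449 × 2200/1000, so $987.80.
Total = 452.62 + 987.80 = $1440.42.

$1440.42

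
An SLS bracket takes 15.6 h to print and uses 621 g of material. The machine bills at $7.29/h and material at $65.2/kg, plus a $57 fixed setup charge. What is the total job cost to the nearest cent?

$211.21

Machine-time cost = 7.29 × 15.6 = $113.724.
Material charge: 65.2 × 621/1000 → $40.4892.
Adding setup: 113.724 + 40.4892 + 57 → 211.2132 ≈ $211.21.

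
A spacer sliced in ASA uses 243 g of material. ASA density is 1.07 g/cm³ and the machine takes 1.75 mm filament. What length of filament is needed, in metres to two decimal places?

94.42 m

Volume = 243 g / 1.07 g·cm⁻³ = 227.1028 cm³ = 227102.8 mm³.
Filament cross-section = π × (1.75/2)² = 2.4053 mm².
Length = 227102.8 / 2.4053 = 94417.66 mm = 94.42 m.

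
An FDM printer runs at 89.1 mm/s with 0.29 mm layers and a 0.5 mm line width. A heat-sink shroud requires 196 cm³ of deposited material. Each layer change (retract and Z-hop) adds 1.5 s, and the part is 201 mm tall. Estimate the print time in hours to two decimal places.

4.50 hours

Extrusion cross-section = 0.29 × 0.5 = 0.145 mm².
Toolpath length = 196 cm³ / 0.145 mm² = 196000 / 0.145 = 1351724.1 mm.
Time extruding: 1351724.1 / 89.1 → 15170.9 s.
Number of layers: 201 / 0.29 → 694 (rounded up).
Z-hop total: 694 × 1.5 → 1041 s.
Total = 15170.9 + 1041 = 16211.9 s = 4.50 hours.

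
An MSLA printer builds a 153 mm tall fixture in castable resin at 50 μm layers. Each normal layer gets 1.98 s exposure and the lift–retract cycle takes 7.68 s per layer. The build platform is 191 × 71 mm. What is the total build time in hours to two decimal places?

8.21 hours

Layers = ⌈153/0.05⌉ = 3060.
Cycle time: 1.98 + 7.68 → 9.66 s.
Total = 3060 × 9.66 = 29559.6 s = 8.21 hours.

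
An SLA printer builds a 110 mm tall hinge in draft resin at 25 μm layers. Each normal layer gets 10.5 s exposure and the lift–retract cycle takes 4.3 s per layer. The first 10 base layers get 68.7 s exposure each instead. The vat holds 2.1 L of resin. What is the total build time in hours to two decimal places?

Number of layers: 110 / 0.025 → 4400 (rounded up).
Burn-in layers = 10 × (68.7 + 4.3) = 730 s.
Regular layers = 4390 × (10.5 + 4.3), so 64972 s.
Total = 730 + 64972 = 65702 s = 18.25 hours.

18.25 hours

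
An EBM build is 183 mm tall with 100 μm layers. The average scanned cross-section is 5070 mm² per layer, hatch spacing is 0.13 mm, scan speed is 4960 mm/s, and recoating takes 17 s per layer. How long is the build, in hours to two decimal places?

12.64 hours

Layer count = ceil(183 / 0.1) = 1830.
Hatch length per layer = 5070 / 0.13 = 39000 mm.
Per-layer scan time = 39000 / 4960, so 7.8629 s.
Time per layer = 7.8629 + 17, so 24.8629 s.
Build time = 1830 × 24.8629 = 45499.107 s = 12.64 hours.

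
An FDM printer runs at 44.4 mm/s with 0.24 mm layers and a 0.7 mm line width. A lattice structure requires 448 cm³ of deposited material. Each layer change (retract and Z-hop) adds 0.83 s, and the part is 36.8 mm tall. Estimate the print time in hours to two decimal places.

16.72 hours

Extrusion cross-section = 0.24 × 0.7, so 0.168 mm².
Path length: 448000 mm³ / 0.168 mm² → 2666666.7 mm.
Extrusion time: 2666666.7 / 44.4 → 60060.1 s.
Number of layers: 36.8 / 0.24 → 154 (rounded up).
Z-hop total: 154 × 0.83 → 127.82 s.
Altogether 60060.1 + 127.82 = 60187.92 s, i.e. 16.72 hours.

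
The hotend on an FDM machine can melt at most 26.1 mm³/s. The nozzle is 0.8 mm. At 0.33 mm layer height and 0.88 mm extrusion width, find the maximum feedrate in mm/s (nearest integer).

90 mm/s

Bead cross-section = 0.33 × 0.88, so 0.2904 mm².
v_max = Q/A = 26.1/0.2904 = 89.88 mm/s → 90 mm/s.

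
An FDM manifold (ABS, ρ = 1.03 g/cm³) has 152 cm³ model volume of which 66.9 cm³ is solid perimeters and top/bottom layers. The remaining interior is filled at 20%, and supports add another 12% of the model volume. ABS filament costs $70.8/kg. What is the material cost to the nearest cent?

$7.45

Interior volume: 152 − 66.9 → 85.1 cm³.
Infill deposited = 0.20 × 85.1, so 17.02 cm³.
Support = 0.12 × 152, so 18.24 cm³.
Deposited volume = 66.9 + 17.02 + 18.24, so 102.16 cm³.
Mass: 102.16 × 1.03 → 105.2248 g.
Cost = 105.2248 g / 1000 × $70.8/kg = $7.45.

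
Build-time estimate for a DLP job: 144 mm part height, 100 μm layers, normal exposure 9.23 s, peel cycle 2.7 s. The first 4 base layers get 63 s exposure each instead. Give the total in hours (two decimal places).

Layers = ⌈144/0.1⌉ = 1440.
Base layers = 4 × (63 + 2.7), so 262.8 s.
Remaining layers = 1436 × (9.23 + 2.7), so 17131.48 s.
Sum: 262.8 + 17131.48 = 17394.28 s → 4.83 hours.

4.83 hours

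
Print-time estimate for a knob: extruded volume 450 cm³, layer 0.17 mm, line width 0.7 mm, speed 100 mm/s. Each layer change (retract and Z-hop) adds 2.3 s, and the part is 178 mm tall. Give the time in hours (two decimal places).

Line area = 0.17 × 0.7 = 0.119 mm².
Toolpath length = 450 cm³ / 0.119 mm² = 450000 / 0.119 = 3781512.6 mm.
Time extruding = 3781512.6 / 100, so 37815.1 s.
Number of layers: 178 / 0.17 → 1048 (rounded up).
Non-print overhead = 1048 × 2.3, so 2410.4 s.
Altogether 37815.1 + 2410.4 = 40225.5 s, i.e. 11.17 hours.

11.17 hours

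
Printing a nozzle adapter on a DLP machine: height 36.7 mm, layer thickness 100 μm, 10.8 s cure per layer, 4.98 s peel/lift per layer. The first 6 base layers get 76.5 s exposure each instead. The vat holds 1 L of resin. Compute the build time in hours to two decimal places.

1.72 hours

Layers = ⌈36.7/0.1⌉ = 367.
Bottom layers: 6 × (76.5 + 4.98) → 488.88 s.
Regular layers = 361 × (10.8 + 4.98) = 5696.58 s.
Total = 488.88 + 5696.58 = 6185.46 s = 1.72 hours.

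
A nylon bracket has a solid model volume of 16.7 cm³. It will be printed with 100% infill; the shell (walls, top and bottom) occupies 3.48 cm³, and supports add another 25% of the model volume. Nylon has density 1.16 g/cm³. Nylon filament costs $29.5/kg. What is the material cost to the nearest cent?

$0.71

Infill region: 16.7 − 3.48 → 13.22 cm³.
Infill deposited: 1.00 × 13.22 → 13.22 cm³.
Support: 0.25 × 16.7 → 4.175 cm³.
Total extruded = 3.48 + 13.22 + 4.175, so 20.875 cm³.
Mass = 20.875 × 1.16 = 24.215 g.
Cost = 24.215 g / 1000 × $29.5/kg = $0.71.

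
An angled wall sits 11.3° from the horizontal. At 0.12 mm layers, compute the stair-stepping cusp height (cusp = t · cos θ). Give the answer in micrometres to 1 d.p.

117.7 μm

h_c = t·cos θ = 0.12 × 0.9806 = 0.117672 mm (117.7 μm).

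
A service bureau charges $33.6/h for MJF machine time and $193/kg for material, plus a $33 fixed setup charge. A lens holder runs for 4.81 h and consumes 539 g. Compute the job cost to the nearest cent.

Time charge: 33.6 × 4.81 → $161.616.
Material cost = 193 × 539/1000 = $104.027.
Total = 161.616 + 104.027 + 33 = 298.643 ≈ $298.64.

$298.64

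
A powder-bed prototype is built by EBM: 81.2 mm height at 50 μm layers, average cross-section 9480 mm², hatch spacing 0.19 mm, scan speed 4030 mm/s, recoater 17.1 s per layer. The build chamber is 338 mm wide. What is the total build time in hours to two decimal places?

Number of layers: 81.2 / 0.05 → 1624 (rounded up).
Hatch length per layer = 9480 / 0.19, so 49894.7 mm.
Per-layer scan time = 49894.7 / 4030, so 12.3808 s.
Layer cycle = 12.3808 + 17.1 = 29.4808 s.
1624 layers × 29.4808 s/layer = 47876.8192 s, i.e. 13.30 hours.

13.30 hours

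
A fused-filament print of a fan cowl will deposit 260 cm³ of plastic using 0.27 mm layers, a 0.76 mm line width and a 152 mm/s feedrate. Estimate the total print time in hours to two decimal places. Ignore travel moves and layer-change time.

Bead cross-section = 0.27 × 0.76 = 0.2052 mm².
Toolpath length = 260 cm³ / 0.2052 mm² = 260000 / 0.2052 = 1267056.5 mm.
Time extruding = 1267056.5 / 152, so 8335.9 s.
Converting: 8335.9 s = 2.32 hours.

2.32 hours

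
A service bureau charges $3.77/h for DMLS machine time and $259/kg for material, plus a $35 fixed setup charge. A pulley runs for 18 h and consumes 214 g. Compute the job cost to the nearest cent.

Time charge = 3.77 × 18, so $67.86.
Feedstock cost = 259 × 214/1000 = $55.426.
Total = 67.86 + 55.426 + 35 = 158.286 ≈ $158.29.

$158.29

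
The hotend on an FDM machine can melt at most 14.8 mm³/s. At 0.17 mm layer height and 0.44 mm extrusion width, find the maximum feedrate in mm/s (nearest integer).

A: 0.17 × 0.44 → 0.0748 mm².
Max speed = 14.8 / 0.0748 = 197.86 ≈ 198 mm/s.

198 mm/s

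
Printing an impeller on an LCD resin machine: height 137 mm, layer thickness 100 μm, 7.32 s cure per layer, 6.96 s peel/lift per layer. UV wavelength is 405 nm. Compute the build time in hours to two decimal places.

5.43 hours

Number of layers: 137 / 0.1 → 1370 (rounded up).
Cycle time: 7.32 + 6.96 → 14.28 s.
Total = 1370 × 14.28 = 19563.6 s = 5.43 hours.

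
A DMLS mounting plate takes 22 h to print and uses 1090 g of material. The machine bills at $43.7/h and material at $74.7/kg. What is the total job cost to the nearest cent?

$1042.82

Machine cost = 43.7 × 22, so $961.40.
Material charge: 74.7 × 1090/1000 → $81.423.
Total = 961.40 + 81.423 = 1042.823 ≈ $1042.82.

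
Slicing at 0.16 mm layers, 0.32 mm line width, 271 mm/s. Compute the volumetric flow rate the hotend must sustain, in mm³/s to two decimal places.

Extrusion cross-section = 0.16 × 0.32, so 0.0512 mm².
Volumetric flow = 271 × 0.0512 = 13.88 mm³/s.

13.88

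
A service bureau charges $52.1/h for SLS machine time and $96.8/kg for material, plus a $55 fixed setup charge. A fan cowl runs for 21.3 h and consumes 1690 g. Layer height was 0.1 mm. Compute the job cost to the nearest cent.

Time charge = 52.1 × 21.3, so $1109.73.
Material cost: 96.8 × 1690/1000 → $163.592.
Adding setup: 1109.73 + 163.592 + 55 → 1328.322 ≈ $1328.32.

$1328.32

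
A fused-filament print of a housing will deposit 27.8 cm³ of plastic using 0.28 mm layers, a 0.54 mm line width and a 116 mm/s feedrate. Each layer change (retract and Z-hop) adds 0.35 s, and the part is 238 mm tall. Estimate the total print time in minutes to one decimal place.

Extrusion cross-section = 0.28 × 0.54 = 0.1512 mm².
Path length: 27800 mm³ / 0.1512 mm² → 183862.4 mm.
Print-move time: 183862.4 / 116 → 1585 s.
Number of layers: 238 / 0.28 → 850 (rounded up).
Z-hop total: 850 × 0.35 → 297.5 s.
Total = 1585 + 297.5 = 1882.5 s = 31.4 minutes.

31.4 minutes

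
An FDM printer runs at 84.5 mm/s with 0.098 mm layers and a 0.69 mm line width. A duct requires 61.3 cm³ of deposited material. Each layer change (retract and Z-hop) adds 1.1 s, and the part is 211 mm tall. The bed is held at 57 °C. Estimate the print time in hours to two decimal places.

Extrusion cross-section = 0.098 × 0.69, so 0.06762 mm².
Toolpath length = 61.3 cm³ / 0.06762 mm² = 61300 / 0.06762 = 906536.5 mm.
Print-move time = 906536.5 / 84.5, so 10728.2 s.
Number of layers: 211 / 0.098 → 2154 (rounded up).
Layer-change overhead = 2154 × 1.1 = 2369.4 s.
Total = 10728.2 + 2369.4 = 13097.6 s = 3.64 hours.

3.64 hours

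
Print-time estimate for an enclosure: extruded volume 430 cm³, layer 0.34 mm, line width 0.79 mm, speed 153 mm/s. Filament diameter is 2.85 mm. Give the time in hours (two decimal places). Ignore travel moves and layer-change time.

Bead cross-section = 0.34 × 0.79, so 0.2686 mm².
Toolpath length = 430 cm³ / 0.2686 mm² = 430000 / 0.2686 = 1600893.5 mm.
Extrusion time = 1600893.5 / 153 = 10463.4 s.
That's 10463.4 s → 2.91 hours.

2.91 hours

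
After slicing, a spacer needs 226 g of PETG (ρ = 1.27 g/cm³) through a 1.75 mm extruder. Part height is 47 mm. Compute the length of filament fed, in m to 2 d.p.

73.98 m

Extruded volume: 226/1.27 = 177.9528 cm³ (177952.8 mm³).
A = π r² = π × 0.875² = 2.4053 mm².
Length = 177952.8 / 2.4053 = 73983.62 mm = 73.98 m.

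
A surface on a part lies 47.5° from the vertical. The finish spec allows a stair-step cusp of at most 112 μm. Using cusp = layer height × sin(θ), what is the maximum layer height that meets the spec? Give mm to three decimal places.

sin(47.5°) = 0.7373; t_max = 0.112/0.7373 = 0.152 mm.

0.152 mm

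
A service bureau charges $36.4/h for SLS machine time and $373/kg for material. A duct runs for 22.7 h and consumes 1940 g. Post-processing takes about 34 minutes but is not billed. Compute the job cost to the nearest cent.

Time charge = 36.4 × 22.7, so $826.28.
Material charge = 373 × 1940/1000 = $723.62.
Total = 826.28 + 723.62 = $1549.90.

$1549.90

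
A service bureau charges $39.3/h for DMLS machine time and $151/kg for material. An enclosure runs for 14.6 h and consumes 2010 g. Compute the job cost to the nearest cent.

Machine-time cost = 39.3 × 14.6 = $573.78.
Material charge = 151 × 2010/1000, so $303.51.
Total = 573.78 + 303.51 = $877.29.

$877.29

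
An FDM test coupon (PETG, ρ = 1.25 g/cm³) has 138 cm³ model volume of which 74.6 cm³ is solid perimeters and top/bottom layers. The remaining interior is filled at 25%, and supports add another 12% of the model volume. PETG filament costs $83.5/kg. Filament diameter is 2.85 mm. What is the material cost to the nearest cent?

Volume inside the shell = 138 − 74.6 = 63.4 cm³.
Infill deposited = 0.25 × 63.4 = 15.85 cm³.
Support: 0.12 × 138 → 16.56 cm³.
Total printed volume = 74.6 + 15.85 + 16.56 = 107.01 cm³.
Mass = 107.01 × 1.25 = 133.7625 g.
At $83.5/kg: 133.7625/1000 × 83.5 = $11.17.

$11.17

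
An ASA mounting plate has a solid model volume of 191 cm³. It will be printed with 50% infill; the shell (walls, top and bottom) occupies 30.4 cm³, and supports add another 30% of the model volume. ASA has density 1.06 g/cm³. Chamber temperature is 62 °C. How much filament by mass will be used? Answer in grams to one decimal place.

178.1 g

Infill region = 191 − 30.4 = 160.6 cm³.
Deposited infill: 0.50 × 160.6 → 80.3 cm³.
Support = 0.30 × 191 = 57.3 cm³.
Total printed volume = 30.4 + 80.3 + 57.3, so 168 cm³.
Mass = 168 × 1.06 = 178.08 g.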